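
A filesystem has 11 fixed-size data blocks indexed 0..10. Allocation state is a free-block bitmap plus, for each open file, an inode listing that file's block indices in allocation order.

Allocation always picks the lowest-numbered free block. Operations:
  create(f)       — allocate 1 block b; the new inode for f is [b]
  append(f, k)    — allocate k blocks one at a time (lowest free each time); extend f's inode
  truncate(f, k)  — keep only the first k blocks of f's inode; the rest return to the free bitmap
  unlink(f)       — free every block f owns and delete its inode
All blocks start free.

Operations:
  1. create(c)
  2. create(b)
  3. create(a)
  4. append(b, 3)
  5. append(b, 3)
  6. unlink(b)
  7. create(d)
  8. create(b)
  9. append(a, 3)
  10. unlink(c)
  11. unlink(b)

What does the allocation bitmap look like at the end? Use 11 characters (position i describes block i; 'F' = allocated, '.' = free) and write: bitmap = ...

bitmap = .FF.FFF....

after create(c) → c:[0]  free=[F..........]
after create(b) → b:[1], c:[0]  free=[FF.........]
after create(a) → a:[2], b:[1], c:[0]  free=[FFF........]
after append(b, 3) → a:[2], b:[1, 3, 4, 5], c:[0]  free=[FFFFFF.....]
after append(b, 3) → a:[2], b:[1, 3, 4, 5, 6, 7, 8], c:[0]  free=[FFFFFFFFF..]
after unlink(b) → a:[2], c:[0]  free=[F.F........]
after create(d) → a:[2], c:[0], d:[1]  free=[FFF........]
after create(b) → a:[2], b:[3], c:[0], d:[1]  free=[FFFF.......]
after append(a, 3) → a:[2, 4, 5, 6], b:[3], c:[0], d:[1]  free=[FFFFFFF....]
after unlink(c) → a:[2, 4, 5, 6], b:[3], d:[1]  free=[.FFFFFF....]
after unlink(b) → a:[2, 4, 5, 6], d:[1]  free=[.FF.FFF....]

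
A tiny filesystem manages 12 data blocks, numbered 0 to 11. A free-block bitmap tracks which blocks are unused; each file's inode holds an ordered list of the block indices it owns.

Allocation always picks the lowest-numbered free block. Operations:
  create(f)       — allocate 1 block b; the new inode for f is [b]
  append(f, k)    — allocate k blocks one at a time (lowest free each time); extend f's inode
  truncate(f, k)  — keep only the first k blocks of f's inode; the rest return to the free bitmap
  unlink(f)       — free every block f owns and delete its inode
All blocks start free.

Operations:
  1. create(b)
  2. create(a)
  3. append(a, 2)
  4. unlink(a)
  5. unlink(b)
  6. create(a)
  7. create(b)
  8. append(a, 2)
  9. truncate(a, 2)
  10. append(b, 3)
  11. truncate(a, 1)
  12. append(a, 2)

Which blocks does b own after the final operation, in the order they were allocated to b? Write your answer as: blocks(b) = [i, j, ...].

blocks(b) = [1, 3, 4, 5]

create(b): bitmap=F........... | b=[0]
create(a): bitmap=FF.......... | a=[1] b=[0]
append(a, 2): bitmap=FFFF........ | a=[1, 2, 3] b=[0]
unlink(a): bitmap=F........... | b=[0]
unlink(b): bitmap=............ | 
create(a): bitmap=F........... | a=[0]
create(b): bitmap=FF.......... | a=[0] b=[1]
append(a, 2): bitmap=FFFF........ | a=[0, 2, 3] b=[1]
truncate(a, 2): bitmap=FFF......... | a=[0, 2] b=[1]
append(b, 3): bitmap=FFFFFF...... | a=[0, 2] b=[1, 3, 4, 5]
truncate(a, 1): bitmap=FF.FFF...... | a=[0] b=[1, 3, 4, 5]
append(a, 2): bitmap=FFFFFFF..... | a=[0, 2, 6] b=[1, 3, 4, 5]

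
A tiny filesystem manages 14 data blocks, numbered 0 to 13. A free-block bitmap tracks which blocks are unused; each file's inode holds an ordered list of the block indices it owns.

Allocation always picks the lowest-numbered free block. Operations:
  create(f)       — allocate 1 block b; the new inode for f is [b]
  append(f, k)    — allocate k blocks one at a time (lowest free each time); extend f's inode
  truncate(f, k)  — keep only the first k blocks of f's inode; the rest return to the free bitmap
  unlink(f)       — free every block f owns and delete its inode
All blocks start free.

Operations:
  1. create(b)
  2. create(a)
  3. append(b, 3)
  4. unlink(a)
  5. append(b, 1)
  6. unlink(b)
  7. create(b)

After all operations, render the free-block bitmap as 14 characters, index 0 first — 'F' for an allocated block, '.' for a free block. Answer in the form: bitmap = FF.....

  1. create(b)  ⇒  F.............  {b→[0]}
  2. create(a)  ⇒  FF............  {a→[1]; b→[0]}
  3. append(b, 3)  ⇒  FFFFF.........  {a→[1]; b→[0, 2, 3, 4]}
  4. unlink(a)  ⇒  F.FFF.........  {b→[0, 2, 3, 4]}
  5. append(b, 1)  ⇒  FFFFF.........  {b→[0, 2, 3, 4, 1]}
  6. unlink(b)  ⇒  ..............  {}
  7. create(b)  ⇒  F.............  {b→[0]}

bitmap = F.............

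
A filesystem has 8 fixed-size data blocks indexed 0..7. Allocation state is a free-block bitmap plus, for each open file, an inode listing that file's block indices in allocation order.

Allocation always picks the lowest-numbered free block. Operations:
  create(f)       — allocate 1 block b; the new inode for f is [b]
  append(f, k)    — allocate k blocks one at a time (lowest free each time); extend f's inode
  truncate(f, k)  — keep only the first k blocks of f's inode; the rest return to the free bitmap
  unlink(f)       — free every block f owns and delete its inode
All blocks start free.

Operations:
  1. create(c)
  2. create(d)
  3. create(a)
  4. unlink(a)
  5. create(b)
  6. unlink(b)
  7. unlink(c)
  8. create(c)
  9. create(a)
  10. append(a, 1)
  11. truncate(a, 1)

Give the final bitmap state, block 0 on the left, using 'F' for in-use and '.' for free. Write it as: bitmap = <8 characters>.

[1] create(c) — c=0 (map F.......)
[2] create(d) — c=0 d=1 (map FF......)
[3] create(a) — a=2 c=0 d=1 (map FFF.....)
[4] unlink(a) — c=0 d=1 (map FF......)
[5] create(b) — b=2 c=0 d=1 (map FFF.....)
[6] unlink(b) — c=0 d=1 (map FF......)
[7] unlink(c) — d=1 (map .F......)
[8] create(c) — c=0 d=1 (map FF......)
[9] create(a) — a=2 c=0 d=1 (map FFF.....)
[10] append(a, 1) — a=2,3 c=0 d=1 (map FFFF....)
[11] truncate(a, 1) — a=2 c=0 d=1 (map FFF.....)

bitmap = FFF.....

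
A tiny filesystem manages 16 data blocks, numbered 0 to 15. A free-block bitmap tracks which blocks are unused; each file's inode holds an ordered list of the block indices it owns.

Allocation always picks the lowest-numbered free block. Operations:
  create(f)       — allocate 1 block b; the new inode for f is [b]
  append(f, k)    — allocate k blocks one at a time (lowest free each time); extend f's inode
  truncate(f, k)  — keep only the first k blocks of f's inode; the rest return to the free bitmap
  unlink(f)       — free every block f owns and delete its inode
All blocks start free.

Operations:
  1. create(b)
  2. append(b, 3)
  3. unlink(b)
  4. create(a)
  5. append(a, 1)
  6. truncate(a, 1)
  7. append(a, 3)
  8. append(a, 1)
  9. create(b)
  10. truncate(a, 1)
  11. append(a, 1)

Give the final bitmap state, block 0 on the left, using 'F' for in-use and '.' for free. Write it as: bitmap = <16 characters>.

after create(b) → b:[0]  free=[F...............]
after append(b, 3) → b:[0, 1, 2, 3]  free=[FFFF............]
after unlink(b) →   free=[................]
after create(a) → a:[0]  free=[F...............]
after append(a, 1) → a:[0, 1]  free=[FF..............]
after truncate(a, 1) → a:[0]  free=[F...............]
after append(a, 3) → a:[0, 1, 2, 3]  free=[FFFF............]
after append(a, 1) → a:[0, 1, 2, 3, 4]  free=[FFFFF...........]
after create(b) → a:[0, 1, 2, 3, 4], b:[5]  free=[FFFFFF..........]
after truncate(a, 1) → a:[0], b:[5]  free=[F....F..........]
after append(a, 1) → a:[0, 1], b:[5]  free=[FF...F..........]

bitmap = FF...F..........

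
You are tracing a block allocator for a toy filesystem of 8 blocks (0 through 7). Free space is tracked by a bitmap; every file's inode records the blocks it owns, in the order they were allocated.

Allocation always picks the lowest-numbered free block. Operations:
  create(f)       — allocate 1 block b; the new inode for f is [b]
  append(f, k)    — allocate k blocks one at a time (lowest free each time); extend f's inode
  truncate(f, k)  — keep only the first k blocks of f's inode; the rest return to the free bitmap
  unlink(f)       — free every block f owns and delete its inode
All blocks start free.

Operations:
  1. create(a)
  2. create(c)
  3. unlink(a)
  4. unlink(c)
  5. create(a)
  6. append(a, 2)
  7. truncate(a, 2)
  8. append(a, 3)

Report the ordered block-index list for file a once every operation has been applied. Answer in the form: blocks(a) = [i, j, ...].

blocks(a) = [0, 1, 2, 3, 4]

create(a): bitmap=F....... | a=[0]
create(c): bitmap=FF...... | a=[0] c=[1]
unlink(a): bitmap=.F...... | c=[1]
unlink(c): bitmap=........ | 
create(a): bitmap=F....... | a=[0]
append(a, 2): bitmap=FFF..... | a=[0, 1, 2]
truncate(a, 2): bitmap=FF...... | a=[0, 1]
append(a, 3): bitmap=FFFFF... | a=[0, 1, 2, 3, 4]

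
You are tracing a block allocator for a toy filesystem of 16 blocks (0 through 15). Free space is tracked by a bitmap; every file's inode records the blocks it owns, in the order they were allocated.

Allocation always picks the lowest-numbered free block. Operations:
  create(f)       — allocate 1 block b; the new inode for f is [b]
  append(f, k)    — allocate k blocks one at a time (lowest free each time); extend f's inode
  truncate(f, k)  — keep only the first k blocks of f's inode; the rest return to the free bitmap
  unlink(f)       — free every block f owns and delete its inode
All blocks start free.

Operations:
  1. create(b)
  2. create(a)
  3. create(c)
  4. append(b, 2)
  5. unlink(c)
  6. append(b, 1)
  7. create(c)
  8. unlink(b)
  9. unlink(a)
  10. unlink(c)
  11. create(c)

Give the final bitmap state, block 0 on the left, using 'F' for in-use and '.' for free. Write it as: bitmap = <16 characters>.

after create(b) → b:[0]  free=[F...............]
after create(a) → a:[1], b:[0]  free=[FF..............]
after create(c) → a:[1], b:[0], c:[2]  free=[FFF.............]
after append(b, 2) → a:[1], b:[0, 3, 4], c:[2]  free=[FFFFF...........]
after unlink(c) → a:[1], b:[0, 3, 4]  free=[FF.FF...........]
after append(b, 1) → a:[1], b:[0, 3, 4, 2]  free=[FFFFF...........]
after create(c) → a:[1], b:[0, 3, 4, 2], c:[5]  free=[FFFFFF..........]
after unlink(b) → a:[1], c:[5]  free=[.F...F..........]
after unlink(a) → c:[5]  free=[.....F..........]
after unlink(c) →   free=[................]
after create(c) → c:[0]  free=[F...............]

bitmap = F...............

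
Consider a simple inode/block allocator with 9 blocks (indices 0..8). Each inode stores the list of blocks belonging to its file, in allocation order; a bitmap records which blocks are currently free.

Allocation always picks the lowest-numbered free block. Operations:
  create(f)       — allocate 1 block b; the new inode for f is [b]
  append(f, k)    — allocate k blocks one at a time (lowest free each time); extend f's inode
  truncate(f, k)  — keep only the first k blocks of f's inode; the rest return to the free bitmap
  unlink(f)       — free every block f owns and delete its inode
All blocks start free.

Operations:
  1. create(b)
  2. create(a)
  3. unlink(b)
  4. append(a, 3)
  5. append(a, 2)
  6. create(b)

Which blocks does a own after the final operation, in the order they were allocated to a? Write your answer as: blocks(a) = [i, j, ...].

blocks(a) = [1, 0, 2, 3, 4, 5]

  1. create(b)  ⇒  F........  {b→[0]}
  2. create(a)  ⇒  FF.......  {a→[1]; b→[0]}
  3. unlink(b)  ⇒  .F.......  {a→[1]}
  4. append(a, 3)  ⇒  FFFF.....  {a→[1, 0, 2, 3]}
  5. append(a, 2)  ⇒  FFFFFF...  {a→[1, 0, 2, 3, 4, 5]}
  6. create(b)  ⇒  FFFFFFF..  {a→[1, 0, 2, 3, 4, 5]; b→[6]}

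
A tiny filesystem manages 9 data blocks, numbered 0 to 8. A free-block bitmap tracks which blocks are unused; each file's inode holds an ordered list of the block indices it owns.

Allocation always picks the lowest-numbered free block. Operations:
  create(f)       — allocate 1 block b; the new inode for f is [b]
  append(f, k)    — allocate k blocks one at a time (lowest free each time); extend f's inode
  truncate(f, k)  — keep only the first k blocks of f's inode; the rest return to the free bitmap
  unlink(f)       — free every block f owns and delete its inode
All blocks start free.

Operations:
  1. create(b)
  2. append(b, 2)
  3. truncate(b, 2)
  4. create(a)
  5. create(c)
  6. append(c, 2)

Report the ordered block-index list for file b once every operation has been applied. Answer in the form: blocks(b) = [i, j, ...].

blocks(b) = [0, 1]

  1. create(b)  ⇒  F........  {b→[0]}
  2. append(b, 2)  ⇒  FFF......  {b→[0, 1, 2]}
  3. truncate(b, 2)  ⇒  FF.......  {b→[0, 1]}
  4. create(a)  ⇒  FFF......  {a→[2]; b→[0, 1]}
  5. create(c)  ⇒  FFFF.....  {a→[2]; b→[0, 1]; c→[3]}
  6. append(c, 2)  ⇒  FFFFFF...  {a→[2]; b→[0, 1]; c→[3, 4, 5]}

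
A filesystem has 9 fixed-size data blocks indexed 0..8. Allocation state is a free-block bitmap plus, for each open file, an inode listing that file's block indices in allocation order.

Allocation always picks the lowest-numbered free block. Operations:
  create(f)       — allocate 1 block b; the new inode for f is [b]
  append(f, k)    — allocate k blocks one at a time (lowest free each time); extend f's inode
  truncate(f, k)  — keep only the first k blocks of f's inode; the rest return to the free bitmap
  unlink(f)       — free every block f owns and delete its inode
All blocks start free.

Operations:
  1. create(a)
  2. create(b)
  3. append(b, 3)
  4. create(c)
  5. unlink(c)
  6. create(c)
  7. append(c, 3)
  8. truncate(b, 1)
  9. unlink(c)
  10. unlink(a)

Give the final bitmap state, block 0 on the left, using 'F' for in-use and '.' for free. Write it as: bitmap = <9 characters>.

  1. create(a)  ⇒  F........  {a→[0]}
  2. create(b)  ⇒  FF.......  {a→[0]; b→[1]}
  3. append(b, 3)  ⇒  FFFFF....  {a→[0]; b→[1, 2, 3, 4]}
  4. create(c)  ⇒  FFFFFF...  {a→[0]; b→[1, 2, 3, 4]; c→[5]}
  5. unlink(c)  ⇒  FFFFF....  {a→[0]; b→[1, 2, 3, 4]}
  6. create(c)  ⇒  FFFFFF...  {a→[0]; b→[1, 2, 3, 4]; c→[5]}
  7. append(c, 3)  ⇒  FFFFFFFFF  {a→[0]; b→[1, 2, 3, 4]; c→[5, 6, 7, 8]}
  8. truncate(b, 1)  ⇒  FF...FFFF  {a→[0]; b→[1]; c→[5, 6, 7, 8]}
  9. unlink(c)  ⇒  FF.......  {a→[0]; b→[1]}
  10. unlink(a)  ⇒  .F.......  {b→[1]}

bitmap = .F.......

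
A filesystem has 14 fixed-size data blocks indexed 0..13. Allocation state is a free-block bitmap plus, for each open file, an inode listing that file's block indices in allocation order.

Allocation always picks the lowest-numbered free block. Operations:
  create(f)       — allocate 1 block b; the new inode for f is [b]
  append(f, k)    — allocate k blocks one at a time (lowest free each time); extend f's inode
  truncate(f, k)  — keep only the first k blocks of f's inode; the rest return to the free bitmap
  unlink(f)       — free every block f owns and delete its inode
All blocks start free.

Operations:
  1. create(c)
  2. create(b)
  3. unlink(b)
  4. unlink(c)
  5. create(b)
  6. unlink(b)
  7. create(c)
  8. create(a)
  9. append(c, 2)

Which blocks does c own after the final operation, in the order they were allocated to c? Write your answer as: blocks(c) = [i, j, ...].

[1] create(c) — c=0 (map F.............)
[2] create(b) — b=1 c=0 (map FF............)
[3] unlink(b) — c=0 (map F.............)
[4] unlink(c) —  (map ..............)
[5] create(b) — b=0 (map F.............)
[6] unlink(b) —  (map ..............)
[7] create(c) — c=0 (map F.............)
[8] create(a) — a=1 c=0 (map FF............)
[9] append(c, 2) — a=1 c=0,2,3 (map FFFF..........)

blocks(c) = [0, 2, 3]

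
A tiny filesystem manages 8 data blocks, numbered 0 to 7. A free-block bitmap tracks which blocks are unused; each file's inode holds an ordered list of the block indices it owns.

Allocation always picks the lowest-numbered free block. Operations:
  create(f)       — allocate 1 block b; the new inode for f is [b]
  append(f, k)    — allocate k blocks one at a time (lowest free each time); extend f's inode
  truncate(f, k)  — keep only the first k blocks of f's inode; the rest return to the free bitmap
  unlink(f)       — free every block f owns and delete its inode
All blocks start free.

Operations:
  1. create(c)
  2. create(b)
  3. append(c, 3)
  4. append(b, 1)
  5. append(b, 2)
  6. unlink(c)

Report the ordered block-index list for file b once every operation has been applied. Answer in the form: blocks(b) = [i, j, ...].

blocks(b) = [1, 5, 6, 7]

after create(c) → c:[0]  free=[F.......]
after create(b) → b:[1], c:[0]  free=[FF......]
after append(c, 3) → b:[1], c:[0, 2, 3, 4]  free=[FFFFF...]
after append(b, 1) → b:[1, 5], c:[0, 2, 3, 4]  free=[FFFFFF..]
after append(b, 2) → b:[1, 5, 6, 7], c:[0, 2, 3, 4]  free=[FFFFFFFF]
after unlink(c) → b:[1, 5, 6, 7]  free=[.F...FFF]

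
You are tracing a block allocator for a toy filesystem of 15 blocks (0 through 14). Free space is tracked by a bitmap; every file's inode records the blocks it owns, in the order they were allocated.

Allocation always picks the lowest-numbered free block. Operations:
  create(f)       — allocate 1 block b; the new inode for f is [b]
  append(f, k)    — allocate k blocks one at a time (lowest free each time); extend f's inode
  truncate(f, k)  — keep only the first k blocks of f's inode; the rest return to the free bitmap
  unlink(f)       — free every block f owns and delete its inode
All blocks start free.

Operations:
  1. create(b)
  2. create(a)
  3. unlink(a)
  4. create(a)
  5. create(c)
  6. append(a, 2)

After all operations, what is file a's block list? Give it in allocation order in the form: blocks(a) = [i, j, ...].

[1] create(b) — b=0 (map F..............)
[2] create(a) — a=1 b=0 (map FF.............)
[3] unlink(a) — b=0 (map F..............)
[4] create(a) — a=1 b=0 (map FF.............)
[5] create(c) — a=1 b=0 c=2 (map FFF............)
[6] append(a, 2) — a=1,3,4 b=0 c=2 (map FFFFF..........)

blocks(a) = [1, 3, 4]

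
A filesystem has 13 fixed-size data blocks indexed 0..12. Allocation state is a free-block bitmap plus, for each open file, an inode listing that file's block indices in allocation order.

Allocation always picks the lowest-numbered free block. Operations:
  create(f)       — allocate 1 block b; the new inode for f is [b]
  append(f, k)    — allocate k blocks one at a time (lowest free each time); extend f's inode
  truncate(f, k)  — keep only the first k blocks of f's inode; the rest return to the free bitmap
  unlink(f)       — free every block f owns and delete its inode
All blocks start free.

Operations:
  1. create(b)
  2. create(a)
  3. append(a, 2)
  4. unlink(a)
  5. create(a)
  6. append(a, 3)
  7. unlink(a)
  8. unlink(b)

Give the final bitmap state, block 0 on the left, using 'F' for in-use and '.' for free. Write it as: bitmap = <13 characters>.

bitmap = .............

after create(b) → b:[0]  free=[F............]
after create(a) → a:[1], b:[0]  free=[FF...........]
after append(a, 2) → a:[1, 2, 3], b:[0]  free=[FFFF.........]
after unlink(a) → b:[0]  free=[F............]
after create(a) → a:[1], b:[0]  free=[FF...........]
after append(a, 3) → a:[1, 2, 3, 4], b:[0]  free=[FFFFF........]
after unlink(a) → b:[0]  free=[F............]
after unlink(b) →   free=[.............]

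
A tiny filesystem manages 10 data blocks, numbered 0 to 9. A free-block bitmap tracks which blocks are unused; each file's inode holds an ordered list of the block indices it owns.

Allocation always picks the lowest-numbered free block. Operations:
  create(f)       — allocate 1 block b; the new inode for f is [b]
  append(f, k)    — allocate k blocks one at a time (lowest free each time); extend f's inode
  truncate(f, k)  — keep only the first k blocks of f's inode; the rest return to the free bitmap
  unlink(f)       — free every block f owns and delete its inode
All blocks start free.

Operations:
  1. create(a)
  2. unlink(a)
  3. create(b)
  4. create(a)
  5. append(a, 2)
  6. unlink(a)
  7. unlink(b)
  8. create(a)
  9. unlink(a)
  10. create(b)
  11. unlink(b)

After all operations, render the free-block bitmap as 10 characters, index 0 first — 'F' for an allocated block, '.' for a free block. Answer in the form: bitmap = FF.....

bitmap = ..........

[1] create(a) — a=0 (map F.........)
[2] unlink(a) —  (map ..........)
[3] create(b) — b=0 (map F.........)
[4] create(a) — a=1 b=0 (map FF........)
[5] append(a, 2) — a=1,2,3 b=0 (map FFFF......)
[6] unlink(a) — b=0 (map F.........)
[7] unlink(b) —  (map ..........)
[8] create(a) — a=0 (map F.........)
[9] unlink(a) —  (map ..........)
[10] create(b) — b=0 (map F.........)
[11] unlink(b) —  (map ..........)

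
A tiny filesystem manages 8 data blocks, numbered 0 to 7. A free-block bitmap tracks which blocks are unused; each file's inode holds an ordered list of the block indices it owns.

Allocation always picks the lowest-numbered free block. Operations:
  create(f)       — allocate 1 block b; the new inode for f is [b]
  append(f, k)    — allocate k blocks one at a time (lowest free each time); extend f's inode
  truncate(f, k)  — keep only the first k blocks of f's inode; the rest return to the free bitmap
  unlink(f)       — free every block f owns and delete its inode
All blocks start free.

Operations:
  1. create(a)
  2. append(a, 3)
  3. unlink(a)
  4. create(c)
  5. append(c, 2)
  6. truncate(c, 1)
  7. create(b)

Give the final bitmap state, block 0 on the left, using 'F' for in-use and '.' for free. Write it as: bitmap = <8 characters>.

create(a): bitmap=F....... | a=[0]
append(a, 3): bitmap=FFFF.... | a=[0, 1, 2, 3]
unlink(a): bitmap=........ | 
create(c): bitmap=F....... | c=[0]
append(c, 2): bitmap=FFF..... | c=[0, 1, 2]
truncate(c, 1): bitmap=F....... | c=[0]
create(b): bitmap=FF...... | b=[1] c=[0]

bitmap = FF......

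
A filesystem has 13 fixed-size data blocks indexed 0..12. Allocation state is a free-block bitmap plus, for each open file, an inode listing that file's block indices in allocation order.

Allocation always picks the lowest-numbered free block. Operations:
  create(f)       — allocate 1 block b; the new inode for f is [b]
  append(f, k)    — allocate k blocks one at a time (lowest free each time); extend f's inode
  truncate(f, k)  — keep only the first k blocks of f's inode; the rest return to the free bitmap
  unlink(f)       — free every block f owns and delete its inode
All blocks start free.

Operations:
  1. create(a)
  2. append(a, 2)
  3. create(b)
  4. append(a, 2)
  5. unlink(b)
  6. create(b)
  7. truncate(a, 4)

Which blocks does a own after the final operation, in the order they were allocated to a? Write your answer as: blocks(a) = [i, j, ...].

  1. create(a)  ⇒  F............  {a→[0]}
  2. append(a, 2)  ⇒  FFF..........  {a→[0, 1, 2]}
  3. create(b)  ⇒  FFFF.........  {a→[0, 1, 2]; b→[3]}
  4. append(a, 2)  ⇒  FFFFFF.......  {a→[0, 1, 2, 4, 5]; b→[3]}
  5. unlink(b)  ⇒  FFF.FF.......  {a→[0, 1, 2, 4, 5]}
  6. create(b)  ⇒  FFFFFF.......  {a→[0, 1, 2, 4, 5]; b→[3]}
  7. truncate(a, 4)  ⇒  FFFFF........  {a→[0, 1, 2, 4]; b→[3]}

blocks(a) = [0, 1, 2, 4]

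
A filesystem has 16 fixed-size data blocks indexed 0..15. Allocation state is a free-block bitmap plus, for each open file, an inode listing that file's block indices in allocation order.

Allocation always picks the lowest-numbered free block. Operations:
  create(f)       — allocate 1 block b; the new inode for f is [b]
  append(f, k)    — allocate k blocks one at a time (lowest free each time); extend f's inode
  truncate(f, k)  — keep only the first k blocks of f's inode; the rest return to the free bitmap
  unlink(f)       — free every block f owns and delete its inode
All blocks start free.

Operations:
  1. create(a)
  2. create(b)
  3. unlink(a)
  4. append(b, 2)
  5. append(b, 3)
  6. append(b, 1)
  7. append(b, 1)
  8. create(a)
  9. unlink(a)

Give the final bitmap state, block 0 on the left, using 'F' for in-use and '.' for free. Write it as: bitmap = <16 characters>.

bitmap = FFFFFFFF........

[1] create(a) — a=0 (map F...............)
[2] create(b) — a=0 b=1 (map FF..............)
[3] unlink(a) — b=1 (map .F..............)
[4] append(b, 2) — b=1,0,2 (map FFF.............)
[5] append(b, 3) — b=1,0,2,3,4,5 (map FFFFFF..........)
[6] append(b, 1) — b=1,0,2,3,4,5,6 (map FFFFFFF.........)
[7] append(b, 1) — b=1,0,2,3,4,5,6,7 (map FFFFFFFF........)
[8] create(a) — a=8 b=1,0,2,3,4,5,6,7 (map FFFFFFFFF.......)
[9] unlink(a) — b=1,0,2,3,4,5,6,7 (map FFFFFFFF........)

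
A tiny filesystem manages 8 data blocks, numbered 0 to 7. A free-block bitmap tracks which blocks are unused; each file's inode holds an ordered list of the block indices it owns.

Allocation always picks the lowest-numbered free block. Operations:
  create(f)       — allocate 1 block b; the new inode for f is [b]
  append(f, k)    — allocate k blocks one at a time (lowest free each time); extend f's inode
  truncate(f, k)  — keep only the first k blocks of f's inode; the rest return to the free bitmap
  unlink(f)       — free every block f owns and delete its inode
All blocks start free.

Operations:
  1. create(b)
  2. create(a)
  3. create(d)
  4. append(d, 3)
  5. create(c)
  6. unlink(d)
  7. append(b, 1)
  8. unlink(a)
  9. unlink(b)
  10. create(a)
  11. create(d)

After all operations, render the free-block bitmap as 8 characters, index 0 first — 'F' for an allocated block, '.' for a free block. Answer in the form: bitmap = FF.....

bitmap = FF....F.

create(b): bitmap=F....... | b=[0]
create(a): bitmap=FF...... | a=[1] b=[0]
create(d): bitmap=FFF..... | a=[1] b=[0] d=[2]
append(d, 3): bitmap=FFFFFF.. | a=[1] b=[0] d=[2, 3, 4, 5]
create(c): bitmap=FFFFFFF. | a=[1] b=[0] c=[6] d=[2, 3, 4, 5]
unlink(d): bitmap=FF....F. | a=[1] b=[0] c=[6]
append(b, 1): bitmap=FFF...F. | a=[1] b=[0, 2] c=[6]
unlink(a): bitmap=F.F...F. | b=[0, 2] c=[6]
unlink(b): bitmap=......F. | c=[6]
create(a): bitmap=F.....F. | a=[0] c=[6]
create(d): bitmap=FF....F. | a=[0] c=[6] d=[1]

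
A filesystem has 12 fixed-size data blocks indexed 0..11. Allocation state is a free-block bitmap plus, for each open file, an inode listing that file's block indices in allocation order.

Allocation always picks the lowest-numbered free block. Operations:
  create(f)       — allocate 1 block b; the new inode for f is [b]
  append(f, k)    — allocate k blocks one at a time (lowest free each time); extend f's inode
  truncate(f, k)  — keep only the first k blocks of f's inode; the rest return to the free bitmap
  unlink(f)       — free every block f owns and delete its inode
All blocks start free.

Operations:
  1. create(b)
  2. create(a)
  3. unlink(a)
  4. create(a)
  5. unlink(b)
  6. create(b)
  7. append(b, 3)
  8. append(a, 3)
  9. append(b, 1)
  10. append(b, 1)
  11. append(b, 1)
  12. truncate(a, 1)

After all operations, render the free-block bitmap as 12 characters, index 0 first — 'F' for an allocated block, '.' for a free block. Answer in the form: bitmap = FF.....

bitmap = FFFFF...FFF.

create(b): bitmap=F........... | b=[0]
create(a): bitmap=FF.......... | a=[1] b=[0]
unlink(a): bitmap=F........... | b=[0]
create(a): bitmap=FF.......... | a=[1] b=[0]
unlink(b): bitmap=.F.......... | a=[1]
create(b): bitmap=FF.......... | a=[1] b=[0]
append(b, 3): bitmap=FFFFF....... | a=[1] b=[0, 2, 3, 4]
append(a, 3): bitmap=FFFFFFFF.... | a=[1, 5, 6, 7] b=[0, 2, 3, 4]
append(b, 1): bitmap=FFFFFFFFF... | a=[1, 5, 6, 7] b=[0, 2, 3, 4, 8]
append(b, 1): bitmap=FFFFFFFFFF.. | a=[1, 5, 6, 7] b=[0, 2, 3, 4, 8, 9]
append(b, 1): bitmap=FFFFFFFFFFF. | a=[1, 5, 6, 7] b=[0, 2, 3, 4, 8, 9, 10]
truncate(a, 1): bitmap=FFFFF...FFF. | a=[1] b=[0, 2, 3, 4, 8, 9, 10]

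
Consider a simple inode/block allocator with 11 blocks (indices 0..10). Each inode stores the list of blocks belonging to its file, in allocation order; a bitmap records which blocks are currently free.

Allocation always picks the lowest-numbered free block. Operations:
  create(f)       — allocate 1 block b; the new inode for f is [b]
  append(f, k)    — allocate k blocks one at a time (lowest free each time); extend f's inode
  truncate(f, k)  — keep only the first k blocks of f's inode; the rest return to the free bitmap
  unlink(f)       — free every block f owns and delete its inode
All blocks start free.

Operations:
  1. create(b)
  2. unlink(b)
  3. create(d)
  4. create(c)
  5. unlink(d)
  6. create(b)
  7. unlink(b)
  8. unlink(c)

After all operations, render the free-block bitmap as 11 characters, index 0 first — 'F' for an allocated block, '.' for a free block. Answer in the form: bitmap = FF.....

bitmap = ...........

create(b): bitmap=F.......... | b=[0]
unlink(b): bitmap=........... | 
create(d): bitmap=F.......... | d=[0]
create(c): bitmap=FF......... | c=[1] d=[0]
unlink(d): bitmap=.F......... | c=[1]
create(b): bitmap=FF......... | b=[0] c=[1]
unlink(b): bitmap=.F......... | c=[1]
unlink(c): bitmap=........... | 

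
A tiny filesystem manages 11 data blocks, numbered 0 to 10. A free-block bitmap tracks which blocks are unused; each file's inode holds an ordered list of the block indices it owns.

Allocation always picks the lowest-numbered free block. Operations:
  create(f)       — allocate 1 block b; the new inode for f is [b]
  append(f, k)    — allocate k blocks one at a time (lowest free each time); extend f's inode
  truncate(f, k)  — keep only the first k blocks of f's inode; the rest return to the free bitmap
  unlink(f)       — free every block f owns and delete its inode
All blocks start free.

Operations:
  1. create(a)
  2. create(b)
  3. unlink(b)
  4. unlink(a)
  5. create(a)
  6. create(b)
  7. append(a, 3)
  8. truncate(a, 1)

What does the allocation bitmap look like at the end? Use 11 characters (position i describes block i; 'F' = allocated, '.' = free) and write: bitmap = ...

create(a): bitmap=F.......... | a=[0]
create(b): bitmap=FF......... | a=[0] b=[1]
unlink(b): bitmap=F.......... | a=[0]
unlink(a): bitmap=........... | 
create(a): bitmap=F.......... | a=[0]
create(b): bitmap=FF......... | a=[0] b=[1]
append(a, 3): bitmap=FFFFF...... | a=[0, 2, 3, 4] b=[1]
truncate(a, 1): bitmap=FF......... | a=[0] b=[1]

bitmap = FF.........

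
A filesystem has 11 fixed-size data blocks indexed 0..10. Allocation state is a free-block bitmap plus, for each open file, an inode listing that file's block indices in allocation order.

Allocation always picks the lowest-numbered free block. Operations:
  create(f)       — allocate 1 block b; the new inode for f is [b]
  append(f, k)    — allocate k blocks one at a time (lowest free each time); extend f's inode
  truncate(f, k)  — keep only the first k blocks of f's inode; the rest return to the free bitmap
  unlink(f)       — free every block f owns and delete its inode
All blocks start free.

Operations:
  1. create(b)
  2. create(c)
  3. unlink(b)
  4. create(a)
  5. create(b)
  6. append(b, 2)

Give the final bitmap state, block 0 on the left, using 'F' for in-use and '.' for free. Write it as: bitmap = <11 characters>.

create(b): bitmap=F.......... | b=[0]
create(c): bitmap=FF......... | b=[0] c=[1]
unlink(b): bitmap=.F......... | c=[1]
create(a): bitmap=FF......... | a=[0] c=[1]
create(b): bitmap=FFF........ | a=[0] b=[2] c=[1]
append(b, 2): bitmap=FFFFF...... | a=[0] b=[2, 3, 4] c=[1]

bitmap = FFFFF......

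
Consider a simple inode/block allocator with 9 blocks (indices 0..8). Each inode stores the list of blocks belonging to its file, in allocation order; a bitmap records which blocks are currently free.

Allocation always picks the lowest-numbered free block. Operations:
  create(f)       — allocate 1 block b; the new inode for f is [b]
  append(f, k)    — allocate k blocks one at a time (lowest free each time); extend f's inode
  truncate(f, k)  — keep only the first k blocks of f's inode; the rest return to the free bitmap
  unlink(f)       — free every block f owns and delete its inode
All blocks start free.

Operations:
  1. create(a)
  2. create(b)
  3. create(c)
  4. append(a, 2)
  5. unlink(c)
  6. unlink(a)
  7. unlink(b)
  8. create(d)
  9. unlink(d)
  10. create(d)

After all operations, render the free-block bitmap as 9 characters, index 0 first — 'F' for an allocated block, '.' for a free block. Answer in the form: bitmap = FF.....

after create(a) → a:[0]  free=[F........]
after create(b) → a:[0], b:[1]  free=[FF.......]
after create(c) → a:[0], b:[1], c:[2]  free=[FFF......]
after append(a, 2) → a:[0, 3, 4], b:[1], c:[2]  free=[FFFFF....]
after unlink(c) → a:[0, 3, 4], b:[1]  free=[FF.FF....]
after unlink(a) → b:[1]  free=[.F.......]
after unlink(b) →   free=[.........]
after create(d) → d:[0]  free=[F........]
after unlink(d) →   free=[.........]
after create(d) → d:[0]  free=[F........]

bitmap = F........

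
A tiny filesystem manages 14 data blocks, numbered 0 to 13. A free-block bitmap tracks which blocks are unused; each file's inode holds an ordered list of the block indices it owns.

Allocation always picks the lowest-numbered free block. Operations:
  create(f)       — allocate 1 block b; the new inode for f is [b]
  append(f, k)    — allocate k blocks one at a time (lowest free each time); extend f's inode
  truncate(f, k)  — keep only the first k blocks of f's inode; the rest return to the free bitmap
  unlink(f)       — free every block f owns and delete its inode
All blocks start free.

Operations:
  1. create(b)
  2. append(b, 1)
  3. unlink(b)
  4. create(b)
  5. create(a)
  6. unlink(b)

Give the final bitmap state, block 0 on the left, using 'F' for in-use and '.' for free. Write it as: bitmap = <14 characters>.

bitmap = .F............

  1. create(b)  ⇒  F.............  {b→[0]}
  2. append(b, 1)  ⇒  FF............  {b→[0, 1]}
  3. unlink(b)  ⇒  ..............  {}
  4. create(b)  ⇒  F.............  {b→[0]}
  5. create(a)  ⇒  FF............  {a→[1]; b→[0]}
  6. unlink(b)  ⇒  .F............  {a→[1]}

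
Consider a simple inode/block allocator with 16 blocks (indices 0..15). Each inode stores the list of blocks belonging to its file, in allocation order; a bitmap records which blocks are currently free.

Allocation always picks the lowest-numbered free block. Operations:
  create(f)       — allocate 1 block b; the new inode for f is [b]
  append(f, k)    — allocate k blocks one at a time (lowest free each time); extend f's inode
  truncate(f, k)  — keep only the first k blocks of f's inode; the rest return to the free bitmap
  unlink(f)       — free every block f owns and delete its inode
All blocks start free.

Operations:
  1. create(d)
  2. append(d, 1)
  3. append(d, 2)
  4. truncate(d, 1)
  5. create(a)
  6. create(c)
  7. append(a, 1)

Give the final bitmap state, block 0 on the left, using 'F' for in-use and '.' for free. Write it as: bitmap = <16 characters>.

  1. create(d)  ⇒  F...............  {d→[0]}
  2. append(d, 1)  ⇒  FF..............  {d→[0, 1]}
  3. append(d, 2)  ⇒  FFFF............  {d→[0, 1, 2, 3]}
  4. truncate(d, 1)  ⇒  F...............  {d→[0]}
  5. create(a)  ⇒  FF..............  {a→[1]; d→[0]}
  6. create(c)  ⇒  FFF.............  {a→[1]; c→[2]; d→[0]}
  7. append(a, 1)  ⇒  FFFF............  {a→[1, 3]; c→[2]; d→[0]}

bitmap = FFFF............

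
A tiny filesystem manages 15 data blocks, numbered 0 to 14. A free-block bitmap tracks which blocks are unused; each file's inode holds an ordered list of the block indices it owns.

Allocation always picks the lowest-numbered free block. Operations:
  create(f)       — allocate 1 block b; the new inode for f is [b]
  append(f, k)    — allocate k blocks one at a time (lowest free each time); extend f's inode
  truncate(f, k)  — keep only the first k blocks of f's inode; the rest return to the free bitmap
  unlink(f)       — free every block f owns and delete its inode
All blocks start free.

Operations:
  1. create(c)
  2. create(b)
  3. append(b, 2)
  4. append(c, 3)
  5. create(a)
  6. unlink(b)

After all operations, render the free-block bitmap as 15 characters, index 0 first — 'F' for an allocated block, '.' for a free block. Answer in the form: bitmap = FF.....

bitmap = F...FFFF.......

[1] create(c) — c=0 (map F..............)
[2] create(b) — b=1 c=0 (map FF.............)
[3] append(b, 2) — b=1,2,3 c=0 (map FFFF...........)
[4] append(c, 3) — b=1,2,3 c=0,4,5,6 (map FFFFFFF........)
[5] create(a) — a=7 b=1,2,3 c=0,4,5,6 (map FFFFFFFF.......)
[6] unlink(b) — a=7 c=0,4,5,6 (map F...FFFF.......)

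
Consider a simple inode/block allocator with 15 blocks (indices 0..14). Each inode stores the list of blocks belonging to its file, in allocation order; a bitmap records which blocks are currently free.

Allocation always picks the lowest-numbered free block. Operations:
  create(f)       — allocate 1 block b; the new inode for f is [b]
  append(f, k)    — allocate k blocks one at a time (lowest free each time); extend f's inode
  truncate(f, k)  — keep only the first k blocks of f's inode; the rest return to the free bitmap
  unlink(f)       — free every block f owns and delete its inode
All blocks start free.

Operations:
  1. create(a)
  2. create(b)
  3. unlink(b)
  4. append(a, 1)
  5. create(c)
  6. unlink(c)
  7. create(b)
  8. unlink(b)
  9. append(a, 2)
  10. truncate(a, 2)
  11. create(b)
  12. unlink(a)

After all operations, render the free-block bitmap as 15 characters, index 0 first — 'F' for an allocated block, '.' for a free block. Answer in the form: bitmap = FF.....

[1] create(a) — a=0 (map F..............)
[2] create(b) — a=0 b=1 (map FF.............)
[3] unlink(b) — a=0 (map F..............)
[4] append(a, 1) — a=0,1 (map FF.............)
[5] create(c) — a=0,1 c=2 (map FFF............)
[6] unlink(c) — a=0,1 (map FF.............)
[7] create(b) — a=0,1 b=2 (map FFF............)
[8] unlink(b) — a=0,1 (map FF.............)
[9] append(a, 2) — a=0,1,2,3 (map FFFF...........)
[10] truncate(a, 2) — a=0,1 (map FF.............)
[11] create(b) — a=0,1 b=2 (map FFF............)
[12] unlink(a) — b=2 (map ..F............)

bitmap = ..F............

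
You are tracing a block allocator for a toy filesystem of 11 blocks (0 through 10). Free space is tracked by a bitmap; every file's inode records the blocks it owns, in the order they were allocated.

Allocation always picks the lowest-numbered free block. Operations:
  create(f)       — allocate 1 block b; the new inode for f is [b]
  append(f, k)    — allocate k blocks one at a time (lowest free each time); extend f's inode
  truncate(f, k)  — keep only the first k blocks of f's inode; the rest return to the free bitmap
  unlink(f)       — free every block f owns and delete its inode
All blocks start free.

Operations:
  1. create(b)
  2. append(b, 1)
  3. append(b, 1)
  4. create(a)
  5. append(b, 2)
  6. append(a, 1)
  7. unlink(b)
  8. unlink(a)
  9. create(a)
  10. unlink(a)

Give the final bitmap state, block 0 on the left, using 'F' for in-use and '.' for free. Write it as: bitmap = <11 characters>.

[1] create(b) — b=0 (map F..........)
[2] append(b, 1) — b=0,1 (map FF.........)
[3] append(b, 1) — b=0,1,2 (map FFF........)
[4] create(a) — a=3 b=0,1,2 (map FFFF.......)
[5] append(b, 2) — a=3 b=0,1,2,4,5 (map FFFFFF.....)
[6] append(a, 1) — a=3,6 b=0,1,2,4,5 (map FFFFFFF....)
[7] unlink(b) — a=3,6 (map ...F..F....)
[8] unlink(a) —  (map ...........)
[9] create(a) — a=0 (map F..........)
[10] unlink(a) —  (map ...........)

bitmap = ...........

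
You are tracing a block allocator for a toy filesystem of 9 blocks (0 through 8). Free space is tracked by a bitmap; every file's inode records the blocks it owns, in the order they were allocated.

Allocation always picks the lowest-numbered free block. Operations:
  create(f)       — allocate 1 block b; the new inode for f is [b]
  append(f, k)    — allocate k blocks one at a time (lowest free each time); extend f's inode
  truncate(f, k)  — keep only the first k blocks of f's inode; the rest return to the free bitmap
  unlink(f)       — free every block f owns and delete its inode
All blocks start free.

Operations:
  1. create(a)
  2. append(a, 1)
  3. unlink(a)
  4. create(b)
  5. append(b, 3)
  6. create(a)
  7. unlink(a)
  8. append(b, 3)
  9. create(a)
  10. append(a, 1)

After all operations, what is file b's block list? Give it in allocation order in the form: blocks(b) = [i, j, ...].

[1] create(a) — a=0 (map F........)
[2] append(a, 1) — a=0,1 (map FF.......)
[3] unlink(a) —  (map .........)
[4] create(b) — b=0 (map F........)
[5] append(b, 3) — b=0,1,2,3 (map FFFF.....)
[6] create(a) — a=4 b=0,1,2,3 (map FFFFF....)
[7] unlink(a) — b=0,1,2,3 (map FFFF.....)
[8] append(b, 3) — b=0,1,2,3,4,5,6 (map FFFFFFF..)
[9] create(a) — a=7 b=0,1,2,3,4,5,6 (map FFFFFFFF.)
[10] append(a, 1) — a=7,8 b=0,1,2,3,4,5,6 (map FFFFFFFFF)

blocks(b) = [0, 1, 2, 3, 4, 5, 6]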